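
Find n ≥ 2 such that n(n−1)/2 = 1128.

48

n(n−1)/2 = 1128 ⇒ n(n−1) = 2256. Since 48·47 = 2256, n = 48.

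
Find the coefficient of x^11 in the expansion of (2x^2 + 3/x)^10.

General term: C(10,j)·(2x^2)^j·(3/x)^(10-j), with x-exponent 2j − 1(10−j) = 3j − 10.
Set 3j − 10 = 11: j = 7.
C(10,7) = 120; 2^7 = 128; 3^3 = 27.
Coefficient = 120 · 128 · 27 = 414720.

414720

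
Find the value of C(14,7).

3432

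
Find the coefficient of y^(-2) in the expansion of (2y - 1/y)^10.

General term: C(10,j)·(2y)^j·(-1/y)^(10-j), with y-exponent 1j − 1(10−j) = 2j − 10.
Set 2j − 10 = -2: j = 4.
C(10,4) = 210; 2^4 = 16; (-1)^6 = 1.
Coefficient = 210 · 16 · 1 = 3360.

3360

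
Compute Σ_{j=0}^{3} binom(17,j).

1 + 17 + 136 + 680 = 834.

834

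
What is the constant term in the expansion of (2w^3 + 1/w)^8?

112

General term: C(8,j)·(2w^3)^j·(1/w)^(8-j), with w-exponent 3j − 1(8−j) = 4j − 8.
Set 4j − 8 = 0: j = 2.
C(8,2) = 28; 2^2 = 4; 1^6 = 1.
Coefficient = 28 · 4 · 1 = 112.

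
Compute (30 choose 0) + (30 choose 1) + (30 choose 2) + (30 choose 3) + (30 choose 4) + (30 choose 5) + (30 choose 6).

1 + 30 + 435 + 4060 + 27405 + 142506 + 593775 = 768212.

768212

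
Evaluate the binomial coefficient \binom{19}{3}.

969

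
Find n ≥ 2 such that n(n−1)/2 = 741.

39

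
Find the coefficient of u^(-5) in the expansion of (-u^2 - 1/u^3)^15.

-6435

General term: C(15,j)·(-u^2)^j·(-1/u^3)^(15-j), with u-exponent 2j − 3(15−j) = 5j − 45.
Set 5j − 45 = -5: j = 8.
C(15,8) = 6435; (-1)^8 = 1; (-1)^7 = -1.
Coefficient = 6435 · 1 · (-1) = -6435.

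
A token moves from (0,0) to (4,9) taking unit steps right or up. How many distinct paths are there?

Each path is a sequence of 13 steps with 4 rights: C(13,4) = 715.

715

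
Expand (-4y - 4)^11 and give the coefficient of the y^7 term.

The general term is C(11,j)·(-4y)^j·(-4)^(11-j); the y^7 term has j = 7.
C(11,7) = 330.
Coefficient = C(11,7) · (-4)^7 · (-4)^4 = 330 · (-16384) · 256 = -1384120320.

-1384120320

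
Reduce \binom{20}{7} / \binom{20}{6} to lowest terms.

2

C(n,k+1)/C(n,k) = (n−k)/(k+1) = (20−6)/(6+1) = 14/7 = 2.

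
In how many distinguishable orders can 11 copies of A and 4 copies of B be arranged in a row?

Choose positions for the A's: C(15,11) = 1365.

1365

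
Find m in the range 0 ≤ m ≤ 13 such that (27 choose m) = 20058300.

13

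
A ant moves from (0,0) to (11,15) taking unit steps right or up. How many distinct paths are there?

7726160

Each path is a sequence of 26 steps with 11 rights: C(26,11) = 7726160.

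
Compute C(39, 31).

C(39,31) = C(39,8) by symmetry.
C(39,8) = (39·38·37·36·35·34·33·32) / 8! = 2480637519360 / 40320 = 61523748.

61523748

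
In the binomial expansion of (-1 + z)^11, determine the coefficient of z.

11

The general term is C(11,j)·(-1)^j·(z)^(11-j); the z^1 term has j = 10.
C(11,10) = 11.
Coefficient = C(11,10) = 11.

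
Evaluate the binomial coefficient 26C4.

14950

C(26,4) = (26·25·24·23) / 4! = 358800 / 24 = 14950.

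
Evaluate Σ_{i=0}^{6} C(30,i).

1 + 30 + 435 + 4060 + 27405 + 142506 + 593775 = 768212.

768212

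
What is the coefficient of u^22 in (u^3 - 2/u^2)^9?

-18

General term: C(9,j)·(u^3)^j·(-2/u^2)^(9-j), with u-exponent 3j − 2(9−j) = 5j − 18.
Set 5j − 18 = 22: j = 8.
C(9,8) = 9; 1^8 = 1; (-2)^1 = -2.
Coefficient = 9 · 1 · (-2) = -18.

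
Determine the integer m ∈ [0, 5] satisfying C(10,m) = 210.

C(10,m) increases on 0 ≤ m ≤ 5. C(10,3) = 120 and C(10,4) = 210, so m = 4.

4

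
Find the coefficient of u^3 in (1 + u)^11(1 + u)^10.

1330

Coefficient of u^3 = Σ_{j} C(11,j)·C(10,3-j) for j from 0 to 3.
= 120 + 495 + 550 + 165 = 1330.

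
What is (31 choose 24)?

2629575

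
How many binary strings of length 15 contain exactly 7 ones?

Choose the 7 positions: C(15,7) = 6435.

6435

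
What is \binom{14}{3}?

364

C(14,3) = (14·13·12) / 3! = 2184 / 6 = 364.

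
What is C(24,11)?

C(24,11) = (24·23·22·21·20·19·18·17·16·15·14) / 11! = 99638080819200 / 39916800 = 2496144.

2496144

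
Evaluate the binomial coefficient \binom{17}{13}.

2380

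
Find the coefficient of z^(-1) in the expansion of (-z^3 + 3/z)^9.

78732

General term: C(9,j)·(-z^3)^j·(3/z)^(9-j), with z-exponent 3j − 1(9−j) = 4j − 9.
Set 4j − 9 = -1: j = 2.
C(9,2) = 36; (-1)^2 = 1; 3^7 = 2187.
Coefficient = 36 · 1 · 2187 = 78732.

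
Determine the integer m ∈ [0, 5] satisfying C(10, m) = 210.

4

C(10,m) increases on 0 ≤ m ≤ 5. C(10,3) = 120 and C(10,4) = 210, so m = 4.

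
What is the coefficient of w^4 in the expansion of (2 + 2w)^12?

The general term is C(12,j)·(2)^j·(2w)^(12-j); the w^4 term has j = 8.
C(12,8) = 495.
Coefficient = C(12,8) · 2^8 · 2^4 = 495 · 256 · 16 = 2027520.

2027520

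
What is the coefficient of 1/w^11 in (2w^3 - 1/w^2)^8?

-16

General term: C(8,j)·(2w^3)^j·(-1/w^2)^(8-j), with w-exponent 3j − 2(8−j) = 5j − 16.
Set 5j − 16 = -11: j = 1.
C(8,1) = 8; 2^1 = 2; (-1)^7 = -1.
Coefficient = 8 · 2 · (-1) = -16.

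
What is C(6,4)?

15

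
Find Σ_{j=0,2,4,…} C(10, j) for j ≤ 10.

Even-j terms of row 10 sum to 2^9 = 512.

512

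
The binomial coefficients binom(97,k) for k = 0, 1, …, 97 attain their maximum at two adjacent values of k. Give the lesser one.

48

For odd n = 97, C(97,k) peaks at k = (n−1)/2 and (n+1)/2; the lesser is 48.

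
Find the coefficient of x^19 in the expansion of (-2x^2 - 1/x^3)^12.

General term: C(12,j)·(-2x^2)^j·(-1/x^3)^(12-j), with x-exponent 2j − 3(12−j) = 5j − 36.
Set 5j − 36 = 19: j = 11.
C(12,11) = 12; (-2)^11 = -2048; (-1)^1 = -1.
Coefficient = 12 · (-2048) · (-1) = 24576.

24576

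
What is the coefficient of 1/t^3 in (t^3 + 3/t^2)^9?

61236

General term: C(9,j)·(t^3)^j·(3/t^2)^(9-j), with t-exponent 3j − 2(9−j) = 5j − 18.
Set 5j − 18 = -3: j = 3.
C(9,3) = 84; 1^3 = 1; 3^6 = 729.
Coefficient = 84 · 1 · 729 = 61236.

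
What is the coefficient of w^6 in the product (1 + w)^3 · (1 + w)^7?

(1 + w)^3(1 + w)^7 = (1 + w)^10, so the coefficient of w^6 is C(10,6)·1^6 = 210·1 = 210.

210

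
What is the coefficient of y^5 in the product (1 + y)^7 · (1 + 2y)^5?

Coefficient of y^5 = Σ_{j} C(7,j)·1^j·C(5,5-j)·2^(5-j) for j from 0 to 5.
= 32 + 560 + 1680 + 1400 + 350 + 21 = 4043.

4043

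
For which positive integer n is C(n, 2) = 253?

23

n(n−1)/2 = 253 ⇒ n(n−1) = 506. Since 23·22 = 506, n = 23.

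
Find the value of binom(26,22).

14950

C(26,22) = C(26,4) by symmetry.
C(26,4) = (26·25·24·23) / 4! = 358800 / 24 = 14950.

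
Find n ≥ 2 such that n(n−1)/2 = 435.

n(n−1)/2 = 435 ⇒ n(n−1) = 870. Since 30·29 = 870, n = 30.

30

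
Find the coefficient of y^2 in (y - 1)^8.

The general term is C(8,j)·(y)^j·(-1)^(8-j); the y^2 term has j = 2.
C(8,2) = 28.
Coefficient = C(8,2) = 28.

28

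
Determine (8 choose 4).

70

C(8,4) = (8·7·6·5) / 4! = 1680 / 24 = 70.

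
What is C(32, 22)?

C(32,22) = C(32,10) by symmetry.
C(32,10) = (32·31·30·29·28·27·26·25·24·23) / 10! = 234102016512000 / 3628800 = 64512240.

64512240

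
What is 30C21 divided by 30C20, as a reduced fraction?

C(n,k+1)/C(n,k) = (n−k)/(k+1) = (30−20)/(20+1) = 10/21.

10/21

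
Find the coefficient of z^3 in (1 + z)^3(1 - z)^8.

5

Coefficient of z^3 = Σ_{j} C(3,j)·1^j·C(8,3-j)·(-1)^(3-j) for j from 0 to 3.
= (-56) + 84 + (-24) + 1 = 5.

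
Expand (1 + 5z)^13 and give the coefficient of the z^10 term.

2792968750

The general term is C(13,j)·(1)^j·(5z)^(13-j); the z^10 term has j = 3.
C(13,3) = 286.
Coefficient = C(13,3) · 5^10 = 286 · 9765625 = 2792968750.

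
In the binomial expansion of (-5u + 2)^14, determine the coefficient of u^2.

The general term is C(14,j)·(-5u)^j·(2)^(14-j); the u^2 term has j = 2.
C(14,2) = 91.
Coefficient = C(14,2) · (-5)^2 · 2^12 = 91 · 25 · 4096 = 9318400.

9318400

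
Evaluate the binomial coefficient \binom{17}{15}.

C(17,15) = C(17,2) by symmetry.
C(17,2) = (17·16) / 2! = 272 / 2 = 136.

136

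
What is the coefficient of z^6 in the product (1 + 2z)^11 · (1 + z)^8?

386260

Coefficient of z^6 = Σ_{j} C(11,j)·2^j·C(8,6-j)·1^(6-j) for j from 0 to 6.
= 28 + 1232 + 15400 + 73920 + 147840 + 118272 + 29568 = 386260.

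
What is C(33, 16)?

1166803110

C(33,16) = (33·32·31·30·29·28·27·26·25·24·23·22·21·20·19·18) / 16! = 24412776311194951680000 / 20922789888000 = 1166803110.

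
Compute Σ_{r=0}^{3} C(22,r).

1794

1 + 22 + 231 + 1540 = 1794.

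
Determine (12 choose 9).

220

C(12,9) = C(12,3) by symmetry.
C(12,3) = (12·11·10) / 3! = 1320 / 6 = 220.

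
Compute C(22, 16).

74613

C(22,16) = C(22,6) by symmetry.
C(22,6) = (22·21·20·19·18·17) / 6! = 53721360 / 720 = 74613.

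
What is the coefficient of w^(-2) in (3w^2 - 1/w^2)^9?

-10206

General term: C(9,j)·(3w^2)^j·(-1/w^2)^(9-j), with w-exponent 2j − 2(9−j) = 4j − 18.
Set 4j − 18 = -2: j = 4.
C(9,4) = 126; 3^4 = 81; (-1)^5 = -1.
Coefficient = 126 · 81 · (-1) = -10206.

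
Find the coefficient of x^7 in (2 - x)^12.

The general term is C(12,j)·(2)^j·(-x)^(12-j); the x^7 term has j = 5.
C(12,5) = 792.
Coefficient = C(12,5) · 2^5 · (-1)^7 = 792 · 32 · (-1) = -25344.

-25344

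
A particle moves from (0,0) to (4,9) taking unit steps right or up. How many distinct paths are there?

Each path is a sequence of 13 steps with 4 rights: C(13,4) = 715.

715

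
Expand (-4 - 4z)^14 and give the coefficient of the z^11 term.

The general term is C(14,j)·(-4)^j·(-4z)^(14-j); the z^11 term has j = 3.
C(14,3) = 364.
Coefficient = C(14,3) · (-4)^3 · (-4)^11 = 364 · (-64) · (-4194304) = 97710505984.

97710505984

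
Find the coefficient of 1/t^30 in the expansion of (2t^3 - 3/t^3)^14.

General term: C(14,j)·(2t^3)^j·(-3/t^3)^(14-j), with t-exponent 3j − 3(14−j) = 6j − 42.
Set 6j − 42 = -30: j = 2.
C(14,2) = 91; 2^2 = 4; (-3)^12 = 531441.
Coefficient = 91 · 4 · 531441 = 193444524.

193444524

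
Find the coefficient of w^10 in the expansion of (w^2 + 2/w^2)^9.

General term: C(9,j)·(w^2)^j·(2/w^2)^(9-j), with w-exponent 2j − 2(9−j) = 4j − 18.
Set 4j − 18 = 10: j = 7.
C(9,7) = 36; 1^7 = 1; 2^2 = 4.
Coefficient = 36 · 1 · 4 = 144.

144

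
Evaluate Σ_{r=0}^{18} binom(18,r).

262144

Setting x = 1 in (1+x)^18 gives Σ C(18,r) = 2^18 = 262144.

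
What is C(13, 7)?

C(13,7) = C(13,6) by symmetry.
C(13,6) = (13·12·11·10·9·8) / 6! = 1235520 / 720 = 1716.

1716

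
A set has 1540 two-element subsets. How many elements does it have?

56

n(n−1)/2 = 1540 ⇒ n(n−1) = 3080. Since 56·55 = 3080, n = 56.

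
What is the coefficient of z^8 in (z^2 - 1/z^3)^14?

1001

General term: C(14,j)·(z^2)^j·(-1/z^3)^(14-j), with z-exponent 2j − 3(14−j) = 5j − 42.
Set 5j − 42 = 8: j = 10.
C(14,10) = 1001; 1^10 = 1; (-1)^4 = 1.
Coefficient = 1001 · 1 · 1 = 1001.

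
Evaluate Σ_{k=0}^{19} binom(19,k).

Setting x = 1 in (1+x)^19 gives Σ C(19,k) = 2^19 = 524288.

524288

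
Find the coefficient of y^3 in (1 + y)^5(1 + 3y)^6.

1405

Coefficient of y^3 = Σ_{j} C(5,j)·1^j·C(6,3-j)·3^(3-j) for j from 0 to 3.
= 540 + 675 + 180 + 10 = 1405.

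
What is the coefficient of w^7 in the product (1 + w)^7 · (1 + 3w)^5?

Coefficient of w^7 = Σ_{j} C(7,j)·1^j·C(5,7-j)·3^(7-j) for j from 2 to 7.
= 5103 + 14175 + 9450 + 1890 + 105 + 1 = 30724.

30724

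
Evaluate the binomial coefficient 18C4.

3060

C(18,4) = (18·17·16·15) / 4! = 73440 / 24 = 3060.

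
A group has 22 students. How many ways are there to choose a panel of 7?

170544

This is C(22,7) = 170544.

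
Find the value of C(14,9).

C(14,9) = C(14,5) by symmetry.
C(14,5) = (14·13·12·11·10) / 5! = 240240 / 120 = 2002.

2002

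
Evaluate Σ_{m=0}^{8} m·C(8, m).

Differentiating (1+x)^8 and setting x=1: Σ m·C(8,m) = 8·2^7 = 1024.

1024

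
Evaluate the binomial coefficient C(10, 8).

C(10,8) = C(10,2) by symmetry.
C(10,2) = (10·9) / 2! = 90 / 2 = 45.

45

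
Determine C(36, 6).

C(36,6) = (36·35·34·33·32·31) / 6! = 1402410240 / 720 = 1947792.

1947792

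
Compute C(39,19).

68923264410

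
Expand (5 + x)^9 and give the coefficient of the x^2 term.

The general term is C(9,j)·(5)^j·(x)^(9-j); the x^2 term has j = 7.
C(9,7) = 36.
Coefficient = C(9,7) · 5^7 = 36 · 78125 = 2812500.

2812500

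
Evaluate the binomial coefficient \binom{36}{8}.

C(36,8) = (36·35·34·33·32·31·30·29) / 8! = 1220096908800 / 40320 = 30260340.

30260340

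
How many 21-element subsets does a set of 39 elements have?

62359143990

C(39,21) = C(39,18) by symmetry.
C(39,18) = (39·38·37·36·35·34·33·32·31·30·29·28·27·26·25·24·23·22) / 18! = 399246543793282239774720000 / 6402373705728000 = 62359143990.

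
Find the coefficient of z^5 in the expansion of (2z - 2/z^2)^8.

-2048

General term: C(8,j)·(2z)^j·(-2/z^2)^(8-j), with z-exponent 1j − 2(8−j) = 3j − 16.
Set 3j − 16 = 5: j = 7.
C(8,7) = 8; 2^7 = 128; (-2)^1 = -2.
Coefficient = 8 · 128 · (-2) = -2048.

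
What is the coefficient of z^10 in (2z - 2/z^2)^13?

-106496

General term: C(13,j)·(2z)^j·(-2/z^2)^(13-j), with z-exponent 1j − 2(13−j) = 3j − 26.
Set 3j − 26 = 10: j = 12.
C(13,12) = 13; 2^12 = 4096; (-2)^1 = -2.
Coefficient = 13 · 4096 · (-2) = -106496.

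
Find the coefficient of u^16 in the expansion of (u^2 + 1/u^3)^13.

General term: C(13,j)·(u^2)^j·(1/u^3)^(13-j), with u-exponent 2j − 3(13−j) = 5j − 39.
Set 5j − 39 = 16: j = 11.
C(13,11) = 78; 1^11 = 1; 1^2 = 1.
Coefficient = 78 · 1 · 1 = 78.

78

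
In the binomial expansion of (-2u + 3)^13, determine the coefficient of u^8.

80061696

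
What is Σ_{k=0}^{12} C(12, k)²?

2704156

By Vandermonde's identity, Σ C(12,k)² = C(24,12) = 2704156.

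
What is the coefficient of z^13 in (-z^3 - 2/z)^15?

-1647360

General term: C(15,j)·(-z^3)^j·(-2/z)^(15-j), with z-exponent 3j − 1(15−j) = 4j − 15.
Set 4j − 15 = 13: j = 7.
C(15,7) = 6435; (-1)^7 = -1; (-2)^8 = 256.
Coefficient = 6435 · (-1) · 256 = -1647360.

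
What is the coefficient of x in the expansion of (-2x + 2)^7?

-896

The general term is C(7,j)·(-2x)^j·(2)^(7-j); the x^1 term has j = 1.
C(7,1) = 7.
Coefficient = C(7,1) · (-2)^1 · 2^6 = 7 · (-2) · 64 = -896.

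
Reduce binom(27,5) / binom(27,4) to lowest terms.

C(n,k+1)/C(n,k) = (n−k)/(k+1) = (27−4)/(4+1) = 23/5.

23/5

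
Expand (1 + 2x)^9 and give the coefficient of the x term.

18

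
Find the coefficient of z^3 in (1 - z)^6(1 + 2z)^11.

Coefficient of z^3 = Σ_{j} C(6,j)·(-1)^j·C(11,3-j)·2^(3-j) for j from 0 to 3.
= 1320 + (-1320) + 330 + (-20) = 310.

310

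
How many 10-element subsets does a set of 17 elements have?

C(17,10) = C(17,7) by symmetry.
C(17,7) = (17·16·15·14·13·12·11) / 7! = 98017920 / 5040 = 19448.

19448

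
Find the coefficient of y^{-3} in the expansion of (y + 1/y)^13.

1287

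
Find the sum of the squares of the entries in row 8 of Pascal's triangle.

Σ C(8,r)² is the coefficient of x^8 in (1+x)^8(1+x)^8 = (1+x)^16, i.e. C(16,8) = 12870.

12870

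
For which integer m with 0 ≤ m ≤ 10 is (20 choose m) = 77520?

C(20,m) increases on 0 ≤ m ≤ 10. C(20,6) = 38760 and C(20,7) = 77520, so m = 7.

7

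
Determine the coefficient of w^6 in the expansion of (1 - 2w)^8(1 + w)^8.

Coefficient of w^6 = Σ_{j} C(8,j)·(-2)^j·C(8,6-j)·1^(6-j) for j from 0 to 6.
= 28 + (-896) + 7840 + (-25088) + 31360 + (-14336) + 1792 = 700.

700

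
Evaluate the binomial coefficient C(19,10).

C(19,10) = C(19,9) by symmetry.
C(19,9) = (19·18·17·16·15·14·13·12·11) / 9! = 33522128640 / 362880 = 92378.

92378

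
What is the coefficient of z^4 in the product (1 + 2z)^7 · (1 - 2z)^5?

Coefficient of z^4 = Σ_{j} C(7,j)·2^j·C(5,4-j)·(-2)^(4-j) for j from 0 to 4.
= 80 + (-1120) + 3360 + (-2800) + 560 = 80.

80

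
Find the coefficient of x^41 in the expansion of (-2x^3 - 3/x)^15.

-737280

General term: C(15,j)·(-2x^3)^j·(-3/x)^(15-j), with x-exponent 3j − 1(15−j) = 4j − 15.
Set 4j − 15 = 41: j = 14.
C(15,14) = 15; (-2)^14 = 16384; (-3)^1 = -3.
Coefficient = 15 · 16384 · (-3) = -737280.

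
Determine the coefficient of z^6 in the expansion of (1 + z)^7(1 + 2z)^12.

Coefficient of z^6 = Σ_{j} C(7,j)·1^j·C(12,6-j)·2^(6-j) for j from 0 to 6.
= 59136 + 177408 + 166320 + 61600 + 9240 + 504 + 7 = 474215.

474215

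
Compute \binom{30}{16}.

C(30,16) = C(30,14) by symmetry.
C(30,14) = (30·29·28·27·26·25·24·23·22·21·20·19·18·17) / 14! = 12677700308232960000 / 87178291200 = 145422675.

145422675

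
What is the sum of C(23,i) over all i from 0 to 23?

The entries of row 23 sum to 2^23 = 8388608.

8388608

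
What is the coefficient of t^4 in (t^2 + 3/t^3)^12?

General term: C(12,j)·(t^2)^j·(3/t^3)^(12-j), with t-exponent 2j − 3(12−j) = 5j − 36.
Set 5j − 36 = 4: j = 8.
C(12,8) = 495; 1^8 = 1; 3^4 = 81.
Coefficient = 495 · 1 · 81 = 40095.

40095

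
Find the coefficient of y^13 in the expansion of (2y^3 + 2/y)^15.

210862080

General term: C(15,j)·(2y^3)^j·(2/y)^(15-j), with y-exponent 3j − 1(15−j) = 4j − 15.
Set 4j − 15 = 13: j = 7.
C(15,7) = 6435; 2^7 = 128; 2^8 = 256.
Coefficient = 6435 · 128 · 256 = 210862080.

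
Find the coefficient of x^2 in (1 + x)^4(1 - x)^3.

-3

Coefficient of x^2 = Σ_{j} C(4,j)·1^j·C(3,2-j)·(-1)^(2-j) for j from 0 to 2.
= 3 + (-12) + 6 = -3.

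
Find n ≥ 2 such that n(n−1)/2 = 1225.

50

n(n−1)/2 = 1225 ⇒ n(n−1) = 2450. Since 50·49 = 2450, n = 50.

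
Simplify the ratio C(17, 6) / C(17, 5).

C(n,k+1)/C(n,k) = (n−k)/(k+1) = (17−5)/(5+1) = 12/6 = 2.

2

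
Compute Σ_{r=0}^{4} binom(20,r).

1 + 20 + 190 + 1140 + 4845 = 6196.

6196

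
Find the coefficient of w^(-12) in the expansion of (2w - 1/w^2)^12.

General term: C(12,j)·(2w)^j·(-1/w^2)^(12-j), with w-exponent 1j − 2(12−j) = 3j − 24.
Set 3j − 24 = -12: j = 4.
C(12,4) = 495; 2^4 = 16; (-1)^8 = 1.
Coefficient = 495 · 16 · 1 = 7920.

7920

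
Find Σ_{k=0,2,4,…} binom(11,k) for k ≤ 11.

Even-k terms of row 11 sum to 2^10 = 1024.

1024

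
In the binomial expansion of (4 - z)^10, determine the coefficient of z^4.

860160

The general term is C(10,j)·(4)^j·(-z)^(10-j); the z^4 term has j = 6.
C(10,6) = 210.
Coefficient = C(10,6) · 4^6 = 210 · 4096 = 860160.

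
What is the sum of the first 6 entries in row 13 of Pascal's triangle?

1 + 13 + 78 + 286 + 715 + 1287 = 2380.

2380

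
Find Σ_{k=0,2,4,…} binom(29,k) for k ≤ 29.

Even-k terms of row 29 sum to 2^28 = 268435456.

268435456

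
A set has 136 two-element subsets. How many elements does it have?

17

n(n−1)/2 = 136 ⇒ n(n−1) = 272. Since 17·16 = 272, n = 17.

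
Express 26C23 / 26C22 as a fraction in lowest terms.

4/23

C(n,k+1)/C(n,k) = (n−k)/(k+1) = (26−22)/(22+1) = 4/23.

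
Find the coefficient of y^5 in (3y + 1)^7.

The general term is C(7,j)·(3y)^j·(1)^(7-j); the y^5 term has j = 5.
C(7,5) = 21.
Coefficient = C(7,5) · 3^5 = 21 · 243 = 5103.

5103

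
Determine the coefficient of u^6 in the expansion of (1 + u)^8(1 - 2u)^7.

196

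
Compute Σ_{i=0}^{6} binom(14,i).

1 + 14 + 91 + 364 + 1001 + 2002 + 3003 = 6476.

6476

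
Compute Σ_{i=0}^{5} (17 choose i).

9402

1 + 17 + 136 + 680 + 2380 + 6188 = 9402.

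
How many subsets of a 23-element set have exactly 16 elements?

245157

Choose the 16 positions: C(23,16) = 245157.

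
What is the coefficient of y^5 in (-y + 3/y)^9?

General term: C(9,j)·(-y)^j·(3/y)^(9-j), with y-exponent 1j − 1(9−j) = 2j − 9.
Set 2j − 9 = 5: j = 7.
C(9,7) = 36; (-1)^7 = -1; 3^2 = 9.
Coefficient = 36 · (-1) · 9 = -324.

-324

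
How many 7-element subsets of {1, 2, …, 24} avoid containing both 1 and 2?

319770

All 7-subsets: C(24,7) = 346104. Those containing both fixed elements: C(22,5) = 26334.
346104 − 26334 = 319770.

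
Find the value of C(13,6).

C(13,6) = (13·12·11·10·9·8) / 6! = 1235520 / 720 = 1716.

1716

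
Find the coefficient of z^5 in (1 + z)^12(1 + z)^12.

42504

Coefficient of z^5 = Σ_{j} C(12,j)·C(12,5-j) for j from 0 to 5.
= 792 + 5940 + 14520 + 14520 + 5940 + 792 = 42504.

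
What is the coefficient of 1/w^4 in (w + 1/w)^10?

120

General term: C(10,j)·(w)^j·(1/w)^(10-j), with w-exponent 1j − 1(10−j) = 2j − 10.
Set 2j − 10 = -4: j = 3.
C(10,3) = 120; 1^3 = 1; 1^7 = 1.
Coefficient = 120 · 1 · 1 = 120.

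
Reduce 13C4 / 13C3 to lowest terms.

C(n,k+1)/C(n,k) = (n−k)/(k+1) = (13−3)/(3+1) = 10/4 = 5/2.

5/2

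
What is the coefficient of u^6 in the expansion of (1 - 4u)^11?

1892352

The general term is C(11,j)·(1)^j·(-4u)^(11-j); the u^6 term has j = 5.
C(11,5) = 462.
Coefficient = C(11,5) · (-4)^6 = 462 · 4096 = 1892352.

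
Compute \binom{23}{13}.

C(23,13) = C(23,10) by symmetry.
C(23,10) = (23·22·21·20·19·18·17·16·15·14) / 10! = 4151586700800 / 3628800 = 1144066.

1144066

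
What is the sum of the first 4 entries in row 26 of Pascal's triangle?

2952

1 + 26 + 325 + 2600 = 2952.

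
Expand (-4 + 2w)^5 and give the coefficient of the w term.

2560

The general term is C(5,j)·(-4)^j·(2w)^(5-j); the w^1 term has j = 4.
C(5,4) = 5.
Coefficient = C(5,4) · (-4)^4 · 2^1 = 5 · 256 · 2 = 2560.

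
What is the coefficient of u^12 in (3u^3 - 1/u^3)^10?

General term: C(10,j)·(3u^3)^j·(-1/u^3)^(10-j), with u-exponent 3j − 3(10−j) = 6j − 30.
Set 6j − 30 = 12: j = 7.
C(10,7) = 120; 3^7 = 2187; (-1)^3 = -1.
Coefficient = 120 · 2187 · (-1) = -262440.

-262440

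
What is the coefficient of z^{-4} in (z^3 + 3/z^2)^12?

General term: C(12,j)·(z^3)^j·(3/z^2)^(12-j), with z-exponent 3j − 2(12−j) = 5j − 24.
Set 5j − 24 = -4: j = 4.
C(12,4) = 495; 1^4 = 1; 3^8 = 6561.
Coefficient = 495 · 1 · 6561 = 3247695.

3247695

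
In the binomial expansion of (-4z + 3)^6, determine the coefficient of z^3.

-34560

The general term is C(6,j)·(-4z)^j·(3)^(6-j); the z^3 term has j = 3.
C(6,3) = 20.
Coefficient = C(6,3) · (-4)^3 · 3^3 = 20 · (-64) · 27 = -34560.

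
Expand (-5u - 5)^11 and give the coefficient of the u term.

-537109375

The general term is C(11,j)·(-5u)^j·(-5)^(11-j); the u^1 term has j = 1.
C(11,1) = 11.
Coefficient = C(11,1) · (-5)^1 · (-5)^10 = 11 · (-5) · 9765625 = -537109375.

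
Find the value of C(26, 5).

C(26,5) = (26·25·24·23·22) / 5! = 7893600 / 120 = 65780.

65780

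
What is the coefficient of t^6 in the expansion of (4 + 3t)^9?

The general term is C(9,j)·(4)^j·(3t)^(9-j); the t^6 term has j = 3.
C(9,3) = 84.
Coefficient = C(9,3) · 4^3 · 3^6 = 84 · 64 · 729 = 3919104.

3919104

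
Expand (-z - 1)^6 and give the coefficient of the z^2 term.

The general term is C(6,j)·(-z)^j·(-1)^(6-j); the z^2 term has j = 2.
C(6,2) = 15.
Coefficient = C(6,2) = 15.

15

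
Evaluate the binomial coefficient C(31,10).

44352165

C(31,10) = (31·30·29·28·27·26·25·24·23·22) / 10! = 160945136352000 / 3628800 = 44352165.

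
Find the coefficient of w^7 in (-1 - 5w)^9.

-2812500

The general term is C(9,j)·(-1)^j·(-5w)^(9-j); the w^7 term has j = 2.
C(9,2) = 36.
Coefficient = C(9,2) · (-5)^7 = 36 · (-78125) = -2812500.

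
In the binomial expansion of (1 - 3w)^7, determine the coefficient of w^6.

The general term is C(7,j)·(1)^j·(-3w)^(7-j); the w^6 term has j = 1.
C(7,1) = 7.
Coefficient = C(7,1) · (-3)^6 = 7 · 729 = 5103.

5103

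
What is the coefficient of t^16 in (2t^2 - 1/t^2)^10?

-5120

General term: C(10,j)·(2t^2)^j·(-1/t^2)^(10-j), with t-exponent 2j − 2(10−j) = 4j − 20.
Set 4j − 20 = 16: j = 9.
C(10,9) = 10; 2^9 = 512; (-1)^1 = -1.
Coefficient = 10 · 512 · (-1) = -5120.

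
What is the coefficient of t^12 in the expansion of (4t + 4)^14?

24427626496

The general term is C(14,j)·(4t)^j·(4)^(14-j); the t^12 term has j = 12.
C(14,12) = 91.
Coefficient = C(14,12) · 4^12 · 4^2 = 91 · 16777216 · 16 = 24427626496.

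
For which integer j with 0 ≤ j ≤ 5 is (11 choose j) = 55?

2

C(11,j) increases on 0 ≤ j ≤ 5. C(11,1) = 11 and C(11,2) = 55, so j = 2.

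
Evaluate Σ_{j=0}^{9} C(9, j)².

By Vandermonde's identity, Σ C(9,j)² = C(18,9) = 48620.

48620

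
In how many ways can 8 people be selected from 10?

45

This is C(10,8) = 45.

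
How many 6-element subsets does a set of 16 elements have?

8008

C(16,6) = (16·15·14·13·12·11) / 6! = 5765760 / 720 = 8008.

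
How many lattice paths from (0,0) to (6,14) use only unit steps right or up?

38760

Each path is a sequence of 20 steps with 6 rights: C(20,6) = 38760.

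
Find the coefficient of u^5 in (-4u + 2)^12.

-103809024

The general term is C(12,j)·(-4u)^j·(2)^(12-j); the u^5 term has j = 5.
C(12,5) = 792.
Coefficient = C(12,5) · (-4)^5 · 2^7 = 792 · (-1024) · 128 = -103809024.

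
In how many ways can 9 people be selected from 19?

92378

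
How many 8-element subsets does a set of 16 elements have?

C(16,8) = (16·15·14·13·12·11·10·9) / 8! = 518918400 / 40320 = 12870.

12870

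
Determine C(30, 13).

119759850

C(30,13) = (30·29·28·27·26·25·24·23·22·21·20·19·18) / 13! = 745747076954880000 / 6227020800 = 119759850.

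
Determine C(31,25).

C(31,25) = C(31,6) by symmetry.
C(31,6) = (31·30·29·28·27·26) / 6! = 530122320 / 720 = 736281.

736281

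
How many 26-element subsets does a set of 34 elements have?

C(34,26) = C(34,8) by symmetry.
C(34,8) = (34·33·32·31·30·29·28·27) / 8! = 732058145280 / 40320 = 18156204.

18156204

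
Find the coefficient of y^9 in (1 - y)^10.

-10

The general term is C(10,j)·(1)^j·(-y)^(10-j); the y^9 term has j = 1.
C(10,1) = 10.
Coefficient = C(10,1) · (-1)^9 = 10 · (-1) = -10.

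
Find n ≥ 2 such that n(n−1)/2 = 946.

n(n−1)/2 = 946 ⇒ n(n−1) = 1892. Since 44·43 = 1892, n = 44.

44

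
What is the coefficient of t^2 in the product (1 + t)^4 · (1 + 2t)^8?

Coefficient of t^2 = Σ_{j} C(4,j)·1^j·C(8,2-j)·2^(2-j) for j from 0 to 2.
= 112 + 64 + 6 = 182.

182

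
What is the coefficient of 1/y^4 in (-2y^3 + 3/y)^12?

General term: C(12,j)·(-2y^3)^j·(3/y)^(12-j), with y-exponent 3j − 1(12−j) = 4j − 12.
Set 4j − 12 = -4: j = 2.
C(12,2) = 66; (-2)^2 = 4; 3^10 = 59049.
Coefficient = 66 · 4 · 59049 = 15588936.

15588936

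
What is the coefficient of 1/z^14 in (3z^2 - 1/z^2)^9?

27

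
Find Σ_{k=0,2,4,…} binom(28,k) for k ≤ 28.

Half of (1+1)^28 + (1−1)^28 gives the even-index sum: 2^27 = 134217728.

134217728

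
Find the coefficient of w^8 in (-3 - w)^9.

-27

The general term is C(9,j)·(-3)^j·(-w)^(9-j); the w^8 term has j = 1.
C(9,1) = 9.
Coefficient = C(9,1) · (-3)^1 = 9 · (-3) = -27.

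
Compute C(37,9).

C(37,9) = (37·36·35·34·33·32·31·30·29) / 9! = 45143585625600 / 362880 = 124403620.

124403620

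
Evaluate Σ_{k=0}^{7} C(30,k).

2804012

1 + 30 + 435 + 4060 + 27405 + 142506 + 593775 + 2035800 = 2804012.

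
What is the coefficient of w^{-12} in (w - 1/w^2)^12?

495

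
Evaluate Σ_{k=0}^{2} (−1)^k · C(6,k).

The partial alternating sum Σ_{k=0}^{2} (−1)^k C(6,k) = (−1)^2 C(5,2) = 10.

10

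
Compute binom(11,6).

C(11,6) = C(11,5) by symmetry.
C(11,5) = (11·10·9·8·7) / 5! = 55440 / 120 = 462.

462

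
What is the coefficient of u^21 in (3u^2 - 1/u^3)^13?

-6908733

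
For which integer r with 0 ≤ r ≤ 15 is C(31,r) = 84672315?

11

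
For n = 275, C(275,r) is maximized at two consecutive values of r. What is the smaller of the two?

137

For odd n = 275, C(275,r) peaks at r = (n−1)/2 and (n+1)/2; the smaller is 137.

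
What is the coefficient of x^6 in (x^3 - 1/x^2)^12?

924

General term: C(12,j)·(x^3)^j·(-1/x^2)^(12-j), with x-exponent 3j − 2(12−j) = 5j − 24.
Set 5j − 24 = 6: j = 6.
C(12,6) = 924; 1^6 = 1; (-1)^6 = 1.
Coefficient = 924 · 1 · 1 = 924.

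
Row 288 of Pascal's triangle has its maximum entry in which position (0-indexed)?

C(288,i) is maximized at i = 288/2 = 144.

144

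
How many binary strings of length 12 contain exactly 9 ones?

Choose the 9 positions: C(12,9) = 220.

220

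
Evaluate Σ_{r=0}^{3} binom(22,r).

1794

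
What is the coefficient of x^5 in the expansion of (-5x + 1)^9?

-393750

The general term is C(9,j)·(-5x)^j·(1)^(9-j); the x^5 term has j = 5.
C(9,5) = 126.
Coefficient = C(9,5) · (-5)^5 = 126 · (-3125) = -393750.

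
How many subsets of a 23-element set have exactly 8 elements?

Choose the 8 positions: C(23,8) = 490314.

490314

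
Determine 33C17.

1166803110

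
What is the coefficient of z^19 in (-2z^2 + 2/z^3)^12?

General term: C(12,j)·(-2z^2)^j·(2/z^3)^(12-j), with z-exponent 2j − 3(12−j) = 5j − 36.
Set 5j − 36 = 19: j = 11.
C(12,11) = 12; (-2)^11 = -2048; 2^1 = 2.
Coefficient = 12 · (-2048) · 2 = -49152.

-49152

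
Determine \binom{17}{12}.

6188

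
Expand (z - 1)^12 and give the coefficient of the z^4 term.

495

The general term is C(12,j)·(z)^j·(-1)^(12-j); the z^4 term has j = 4.
C(12,4) = 495.
Coefficient = C(12,4) = 495.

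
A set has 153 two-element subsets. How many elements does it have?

18

n(n−1)/2 = 153 ⇒ n(n−1) = 306. Since 18·17 = 306, n = 18.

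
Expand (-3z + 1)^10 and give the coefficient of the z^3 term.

-3240

The general term is C(10,j)·(-3z)^j·(1)^(10-j); the z^3 term has j = 3.
C(10,3) = 120.
Coefficient = C(10,3) · (-3)^3 = 120 · (-27) = -3240.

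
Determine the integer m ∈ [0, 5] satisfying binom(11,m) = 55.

2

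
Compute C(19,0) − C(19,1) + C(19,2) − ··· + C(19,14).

3060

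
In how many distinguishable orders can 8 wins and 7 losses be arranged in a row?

Choose positions for the wins: C(15,8) = 6435.

6435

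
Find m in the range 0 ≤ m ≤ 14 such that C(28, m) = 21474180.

C(28,m) increases on 0 ≤ m ≤ 14. C(28,10) = 13123110 and C(28,11) = 21474180, so m = 11.

11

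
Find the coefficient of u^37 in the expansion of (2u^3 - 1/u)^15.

General term: C(15,j)·(2u^3)^j·(-1/u)^(15-j), with u-exponent 3j − 1(15−j) = 4j − 15.
Set 4j − 15 = 37: j = 13.
C(15,13) = 105; 2^13 = 8192; (-1)^2 = 1.
Coefficient = 105 · 8192 · 1 = 860160.

860160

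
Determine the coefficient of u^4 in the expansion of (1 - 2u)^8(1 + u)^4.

-63

Coefficient of u^4 = Σ_{j} C(8,j)·(-2)^j·C(4,4-j)·1^(4-j) for j from 0 to 4.
= 1 + (-64) + 672 + (-1792) + 1120 = -63.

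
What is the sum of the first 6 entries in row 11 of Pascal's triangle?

1024

1 + 11 + 55 + 165 + 330 + 462 = 1024.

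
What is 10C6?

210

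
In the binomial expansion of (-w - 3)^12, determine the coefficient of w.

The general term is C(12,j)·(-w)^j·(-3)^(12-j); the w^1 term has j = 1.
C(12,1) = 12.
Coefficient = C(12,1) · (-1)^1 · (-3)^11 = 12 · (-1) · (-177147) = 2125764.

2125764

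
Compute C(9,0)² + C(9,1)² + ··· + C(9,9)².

48620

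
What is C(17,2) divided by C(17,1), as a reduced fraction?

8

C(n,k+1)/C(n,k) = (n−k)/(k+1) = (17−1)/(1+1) = 16/2 = 8.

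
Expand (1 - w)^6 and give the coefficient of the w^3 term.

-20

The general term is C(6,j)·(1)^j·(-w)^(6-j); the w^3 term has j = 3.
C(6,3) = 20.
Coefficient = C(6,3) · (-1)^3 = 20 · (-1) = -20.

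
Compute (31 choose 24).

C(31,24) = C(31,7) by symmetry.
C(31,7) = (31·30·29·28·27·26·25) / 7! = 13253058000 / 5040 = 2629575.

2629575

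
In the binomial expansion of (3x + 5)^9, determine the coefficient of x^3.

The general term is C(9,j)·(3x)^j·(5)^(9-j); the x^3 term has j = 3.
C(9,3) = 84.
Coefficient = C(9,3) · 3^3 · 5^6 = 84 · 27 · 15625 = 35437500.

35437500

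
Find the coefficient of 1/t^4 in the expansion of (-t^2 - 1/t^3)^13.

-1716

General term: C(13,j)·(-t^2)^j·(-1/t^3)^(13-j), with t-exponent 2j − 3(13−j) = 5j − 39.
Set 5j − 39 = -4: j = 7.
C(13,7) = 1716; (-1)^7 = -1; (-1)^6 = 1.
Coefficient = 1716 · (-1) · 1 = -1716.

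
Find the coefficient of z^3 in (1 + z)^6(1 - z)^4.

-8

Coefficient of z^3 = Σ_{j} C(6,j)·1^j·C(4,3-j)·(-1)^(3-j) for j from 0 to 3.
= (-4) + 36 + (-60) + 20 = -8.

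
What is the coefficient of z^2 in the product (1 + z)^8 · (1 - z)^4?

2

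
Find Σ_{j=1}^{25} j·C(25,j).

419430400

Differentiating (1+x)^25 and setting x=1: Σ j·C(25,j) = 25·2^24 = 419430400.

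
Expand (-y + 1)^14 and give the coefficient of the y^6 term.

3003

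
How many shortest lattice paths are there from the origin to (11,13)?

2496144

Each path is a sequence of 24 steps with 11 rights: C(24,11) = 2496144.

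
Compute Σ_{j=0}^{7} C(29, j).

2182396

1 + 29 + 406 + 3654 + 23751 + 118755 + 475020 + 1560780 = 2182396.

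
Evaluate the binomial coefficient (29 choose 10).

20030010

C(29,10) = (29·28·27·26·25·24·23·22·21·20) / 10! = 72684900288000 / 3628800 = 20030010.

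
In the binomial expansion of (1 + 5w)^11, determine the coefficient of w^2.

1375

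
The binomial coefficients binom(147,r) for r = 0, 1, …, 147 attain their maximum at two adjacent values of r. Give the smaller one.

For odd n = 147, C(147,r) peaks at r = (n−1)/2 and (n+1)/2; the smaller is 73.

73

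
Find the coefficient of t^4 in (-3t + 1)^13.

The general term is C(13,j)·(-3t)^j·(1)^(13-j); the t^4 term has j = 4.
C(13,4) = 715.
Coefficient = C(13,4) · (-3)^4 = 715 · 81 = 57915.

57915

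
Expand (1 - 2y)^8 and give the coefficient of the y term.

-16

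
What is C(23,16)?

245157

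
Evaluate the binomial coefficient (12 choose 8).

C(12,8) = C(12,4) by symmetry.
C(12,4) = (12·11·10·9) / 4! = 11880 / 24 = 495.

495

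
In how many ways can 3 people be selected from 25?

This is C(25,3) = 2300.

2300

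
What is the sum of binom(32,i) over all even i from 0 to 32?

2147483648

Half of (1+1)^32 + (1−1)^32 gives the even-index sum: 2^31 = 2147483648.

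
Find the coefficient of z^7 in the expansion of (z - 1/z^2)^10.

General term: C(10,j)·(z)^j·(-1/z^2)^(10-j), with z-exponent 1j − 2(10−j) = 3j − 20.
Set 3j − 20 = 7: j = 9.
C(10,9) = 10; 1^9 = 1; (-1)^1 = -1.
Coefficient = 10 · 1 · (-1) = -10.

-10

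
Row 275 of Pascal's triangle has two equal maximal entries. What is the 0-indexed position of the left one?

137

For odd n = 275, C(275,i) peaks at i = (n−1)/2 and (n+1)/2; the smaller is 137.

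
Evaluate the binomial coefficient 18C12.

18564

C(18,12) = C(18,6) by symmetry.
C(18,6) = (18·17·16·15·14·13) / 6! = 13366080 / 720 = 18564.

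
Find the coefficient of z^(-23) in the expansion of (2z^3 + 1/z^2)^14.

General term: C(14,j)·(2z^3)^j·(1/z^2)^(14-j), with z-exponent 3j − 2(14−j) = 5j − 28.
Set 5j − 28 = -23: j = 1.
C(14,1) = 14; 2^1 = 2; 1^13 = 1.
Coefficient = 14 · 2 · 1 = 28.

28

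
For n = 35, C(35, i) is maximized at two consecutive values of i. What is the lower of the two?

17

For odd n = 35, C(35,i) peaks at i = (n−1)/2 and (n+1)/2; the lower is 17.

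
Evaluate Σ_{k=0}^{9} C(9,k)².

48620

By Vandermonde's identity, Σ C(9,k)² = C(18,9) = 48620.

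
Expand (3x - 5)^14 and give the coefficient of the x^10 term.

36942530625

The general term is C(14,j)·(3x)^j·(-5)^(14-j); the x^10 term has j = 10.
C(14,10) = 1001.
Coefficient = C(14,10) · 3^10 · (-5)^4 = 1001 · 59049 · 625 = 36942530625.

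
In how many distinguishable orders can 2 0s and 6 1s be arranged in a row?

Choose positions for the 0s: C(8,2) = 28.

28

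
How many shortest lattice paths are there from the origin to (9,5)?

Each path is a sequence of 14 steps with 9 rights: C(14,9) = 2002.

2002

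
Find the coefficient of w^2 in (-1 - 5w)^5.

The general term is C(5,j)·(-1)^j·(-5w)^(5-j); the w^2 term has j = 3.
C(5,3) = 10.
Coefficient = C(5,3) · (-1)^3 · (-5)^2 = 10 · (-1) · 25 = -250.

-250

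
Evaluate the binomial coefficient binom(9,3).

84

C(9,3) = (9·8·7) / 3! = 504 / 6 = 84.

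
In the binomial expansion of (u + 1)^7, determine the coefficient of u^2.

21

The general term is C(7,j)·(u)^j·(1)^(7-j); the u^2 term has j = 2.
C(7,2) = 21.
Coefficient = C(7,2) = 21.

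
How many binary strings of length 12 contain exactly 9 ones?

220

Choose the 9 positions: C(12,9) = 220.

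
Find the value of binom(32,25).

C(32,25) = C(32,7) by symmetry.
C(32,7) = (32·31·30·29·28·27·26) / 7! = 16963914240 / 5040 = 3365856.

3365856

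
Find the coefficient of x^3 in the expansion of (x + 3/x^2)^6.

General term: C(6,j)·(x)^j·(3/x^2)^(6-j), with x-exponent 1j − 2(6−j) = 3j − 12.
Set 3j − 12 = 3: j = 5.
C(6,5) = 6; 1^5 = 1; 3^1 = 3.
Coefficient = 6 · 1 · 3 = 18.

18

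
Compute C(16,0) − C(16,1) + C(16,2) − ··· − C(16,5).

The partial alternating sum Σ_{k=0}^{5} (−1)^k C(16,k) = (−1)^5 C(15,5) = -3003.

-3003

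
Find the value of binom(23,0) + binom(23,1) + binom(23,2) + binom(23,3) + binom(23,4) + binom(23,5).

1 + 23 + 253 + 1771 + 8855 + 33649 = 44552.

44552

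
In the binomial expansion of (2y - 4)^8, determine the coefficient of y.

-262144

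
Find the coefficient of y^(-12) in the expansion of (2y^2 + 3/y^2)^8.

34992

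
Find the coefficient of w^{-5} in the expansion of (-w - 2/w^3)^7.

General term: C(7,j)·(-w)^j·(-2/w^3)^(7-j), with w-exponent 1j − 3(7−j) = 4j − 21.
Set 4j − 21 = -5: j = 4.
C(7,4) = 35; (-1)^4 = 1; (-2)^3 = -8.
Coefficient = 35 · 1 · (-8) = -280.

-280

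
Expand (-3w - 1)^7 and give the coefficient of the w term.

-21

The general term is C(7,j)·(-3w)^j·(-1)^(7-j); the w^1 term has j = 1.
C(7,1) = 7.
Coefficient = C(7,1) · (-3)^1 = 7 · (-3) = -21.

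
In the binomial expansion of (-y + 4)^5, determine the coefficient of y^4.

The general term is C(5,j)·(-y)^j·(4)^(5-j); the y^4 term has j = 4.
C(5,4) = 5.
Coefficient = C(5,4) · 4^1 = 5 · 4 = 20.

20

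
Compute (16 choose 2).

C(16,2) = (16·15) / 2! = 240 / 2 = 120.

120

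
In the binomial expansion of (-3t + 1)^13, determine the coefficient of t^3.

The general term is C(13,j)·(-3t)^j·(1)^(13-j); the t^3 term has j = 3.
C(13,3) = 286.
Coefficient = C(13,3) · (-3)^3 = 286 · (-27) = -7722.

-7722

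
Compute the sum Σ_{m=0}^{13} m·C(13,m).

Differentiating (1+x)^13 and setting x=1: Σ m·C(13,m) = 13·2^12 = 53248.

53248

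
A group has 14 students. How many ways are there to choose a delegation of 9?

2002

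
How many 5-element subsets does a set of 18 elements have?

C(18,5) = (18·17·16·15·14) / 5! = 1028160 / 120 = 8568.

8568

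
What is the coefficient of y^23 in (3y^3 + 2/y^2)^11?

4330260

General term: C(11,j)·(3y^3)^j·(2/y^2)^(11-j), with y-exponent 3j − 2(11−j) = 5j − 22.
Set 5j − 22 = 23: j = 9.
C(11,9) = 55; 3^9 = 19683; 2^2 = 4.
Coefficient = 55 · 19683 · 4 = 4330260.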